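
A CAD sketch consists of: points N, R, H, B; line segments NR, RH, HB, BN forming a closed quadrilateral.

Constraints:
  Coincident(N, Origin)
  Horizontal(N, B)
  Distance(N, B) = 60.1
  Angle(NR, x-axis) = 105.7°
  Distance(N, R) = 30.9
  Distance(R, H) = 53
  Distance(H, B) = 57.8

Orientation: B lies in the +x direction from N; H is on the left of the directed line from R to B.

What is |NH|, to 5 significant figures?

66.353

Checks: N.y = 0.00, B.y = 0.00 ✓; |RH| = 53.00 ✓; |HB| = 57.80 ✓.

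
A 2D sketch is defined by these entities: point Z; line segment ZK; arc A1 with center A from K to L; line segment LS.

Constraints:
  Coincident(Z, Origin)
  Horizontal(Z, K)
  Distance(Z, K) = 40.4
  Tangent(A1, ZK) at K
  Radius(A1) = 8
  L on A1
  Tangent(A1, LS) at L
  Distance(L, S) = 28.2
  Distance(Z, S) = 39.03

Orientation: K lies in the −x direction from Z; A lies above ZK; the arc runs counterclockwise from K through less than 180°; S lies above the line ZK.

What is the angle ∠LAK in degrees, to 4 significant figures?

69.33°

Checks: |AL| = 8.000 ✓; ∠(AL, LS) = 90.00° ✓; |LS| = 28.20 ✓; |ZS| = 39.03 ✓.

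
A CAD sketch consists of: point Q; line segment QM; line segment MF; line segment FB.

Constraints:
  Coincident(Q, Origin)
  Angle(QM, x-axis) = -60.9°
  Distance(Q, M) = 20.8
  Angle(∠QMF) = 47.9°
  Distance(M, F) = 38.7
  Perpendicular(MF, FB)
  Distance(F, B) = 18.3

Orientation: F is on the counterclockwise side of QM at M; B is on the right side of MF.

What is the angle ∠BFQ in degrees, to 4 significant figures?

121.9°

Q is at the origin; QM runs at -60.9° with length 20.8, so M = 20.8·(cos -60.9°, sin -60.9°) = (10.12, -18.17). ∠QMF = 47.9°, so MF runs at -60.9° + (180° − 47.9°) = 71.20° from the x-axis; with |MF| = 38.7, F = M + 38.7·(cos 71.20°, sin 71.20°) = (22.59, 18.46). The perpendicularity gives FB at right angles to MF; with |FB| = 18.3 on the right of MF, B = F + 18.3·(0.9466, -0.3223) = (39.91, 12.56). Then cos ∠BFQ = FB·FQ / (|FB||FQ|), giving 121.9°.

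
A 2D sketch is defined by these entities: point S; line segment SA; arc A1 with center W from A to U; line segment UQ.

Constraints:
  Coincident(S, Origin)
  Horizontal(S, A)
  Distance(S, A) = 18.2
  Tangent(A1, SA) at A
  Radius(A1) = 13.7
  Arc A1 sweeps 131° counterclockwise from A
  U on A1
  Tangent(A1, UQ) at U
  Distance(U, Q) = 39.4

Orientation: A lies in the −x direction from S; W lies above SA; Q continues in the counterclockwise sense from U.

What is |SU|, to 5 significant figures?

24.011

S is at the origin; S and A share the same y with |SA| = 18.2 and A on the −x side, so A = (-18.200, 0.0000). The tangent condition forces WA to be normal to SA, so W = A + (0, 13.7) = (-18.200, 13.700). On A1, A sits at bearing -90° from W; a 131° counterclockwise sweep puts U at bearing 41°, so U = W + 13.7·(cos 41°, sin 41°) = (-7.8605, 22.688). Then |SU| = |U − S| = 24.011.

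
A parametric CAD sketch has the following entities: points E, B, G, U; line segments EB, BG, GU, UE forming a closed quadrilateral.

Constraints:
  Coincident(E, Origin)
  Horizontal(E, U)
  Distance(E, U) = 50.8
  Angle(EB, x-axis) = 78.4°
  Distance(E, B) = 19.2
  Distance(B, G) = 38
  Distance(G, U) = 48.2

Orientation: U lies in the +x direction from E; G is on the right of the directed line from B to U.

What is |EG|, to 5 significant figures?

20.188

E is at the origin; EU is horizontal with |EU| = 50.8 and U in +x, so U = (50.8, 0). EB runs at 78.4° with |EB| = 19.2, so B = (3.8607, 18.808). G is determined by |BG| = 38.0 and |GU| = 48.2 together: it lies at the intersection of circle(B, 38.0) and circle(U, 48.2). With |BU| = 50.567, the foot of the radical line on BU is 16.590 from B and the perpendicular offset is √(38.0² − 16.590²) = 34.187. Taking the right-of-BU solution: G = (6.5447, -19.097).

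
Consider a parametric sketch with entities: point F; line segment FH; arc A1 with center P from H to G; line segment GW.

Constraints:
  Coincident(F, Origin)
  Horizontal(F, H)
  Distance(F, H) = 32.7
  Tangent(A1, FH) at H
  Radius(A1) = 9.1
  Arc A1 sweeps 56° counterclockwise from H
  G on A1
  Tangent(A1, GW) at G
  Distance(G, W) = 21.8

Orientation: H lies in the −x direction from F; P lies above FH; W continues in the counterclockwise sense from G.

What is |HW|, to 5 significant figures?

29.617

On A1, H sits at bearing -90° from P; a 56° counterclockwise sweep puts G at bearing -34°, so G = P + 9.1·(cos -34°, sin -34°) = (-25.156, 4.0113). A1 meets GW tangentially, so PG is at right angles to GW, so GW runs along (−sin -34°, cos -34°); with |GW| = 21.8, W = (-12.965, 22.084). Then |HW| = |W − H| = 29.617.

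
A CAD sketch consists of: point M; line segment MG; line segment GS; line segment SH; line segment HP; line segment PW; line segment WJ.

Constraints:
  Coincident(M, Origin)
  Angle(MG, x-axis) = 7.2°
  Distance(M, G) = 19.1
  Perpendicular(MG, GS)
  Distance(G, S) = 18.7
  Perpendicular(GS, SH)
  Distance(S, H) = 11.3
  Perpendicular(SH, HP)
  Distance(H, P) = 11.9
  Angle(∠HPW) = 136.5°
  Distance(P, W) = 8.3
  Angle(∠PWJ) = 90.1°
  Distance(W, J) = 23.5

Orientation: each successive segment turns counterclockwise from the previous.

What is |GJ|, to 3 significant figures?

20.5

M is at the origin; MG runs at 7.2° with length 19.1, so G = (18.9, 2.39). MG ⟂ GS, so GS runs at 97.2°; with |GS| = 18.7, S = (16.6, 20.9). GS is perpendicular to SH, so SH runs at -173°; with |SH| = 11.3, H = (5.39, 19.5). SH ⟂ HP, so HP runs at -82.8°; with |HP| = 11.9, P = (6.89, 7.72). ∠HPW = 136.5° gives PW at -39.3° from the x-axis; with |PW| = 8.3, W = (13.3, 2.47). ∠PWJ = 90.1° gives WJ at 50.6° from the x-axis; with |WJ| = 23.5, J = (28.2, 20.6). Then |GJ| = |J − G| = 20.5.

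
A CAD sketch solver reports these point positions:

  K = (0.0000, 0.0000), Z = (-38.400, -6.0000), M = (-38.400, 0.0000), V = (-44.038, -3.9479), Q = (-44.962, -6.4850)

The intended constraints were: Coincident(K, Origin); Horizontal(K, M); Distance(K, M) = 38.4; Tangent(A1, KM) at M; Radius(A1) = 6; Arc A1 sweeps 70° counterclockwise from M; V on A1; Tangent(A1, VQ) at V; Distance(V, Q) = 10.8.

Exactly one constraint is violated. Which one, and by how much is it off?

Distance(V, Q) = 10.8 — off by 8.10.

K = (0.00, 0.00) ✓; K.y = 0.00, M.y = 0.00 ✓; |KM| = 38.40 ✓; ∠(ZM, MK) = 90.00° ✓; |ZM| = 6.000 ✓; bearing(Z→V) − bearing(Z→M) = 70.00° ✓; |ZV| = 6.000 ✓; ∠(ZV, VQ) = 90.01° ✓; |VQ| = 2.700 ✗.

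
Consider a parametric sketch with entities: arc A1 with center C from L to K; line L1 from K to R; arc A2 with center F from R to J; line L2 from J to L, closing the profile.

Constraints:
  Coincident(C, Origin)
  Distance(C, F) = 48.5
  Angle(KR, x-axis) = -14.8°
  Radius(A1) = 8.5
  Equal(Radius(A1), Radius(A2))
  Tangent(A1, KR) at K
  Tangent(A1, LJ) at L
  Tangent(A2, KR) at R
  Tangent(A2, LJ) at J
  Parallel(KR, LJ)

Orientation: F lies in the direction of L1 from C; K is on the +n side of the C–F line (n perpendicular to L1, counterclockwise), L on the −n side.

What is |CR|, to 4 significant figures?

49.24

Tangency of A1 to both parallel lines with radius 8.5 puts K and L at C ± 8.5·n: K = (2.171, 8.218), L = (-2.171, -8.218). Equal radii place R and J the same way about F: R = F + 8.5·n = (49.06, -4.171), J = F − 8.5·n = (44.72, -20.61). Then |CR| = |R − C| = 49.24.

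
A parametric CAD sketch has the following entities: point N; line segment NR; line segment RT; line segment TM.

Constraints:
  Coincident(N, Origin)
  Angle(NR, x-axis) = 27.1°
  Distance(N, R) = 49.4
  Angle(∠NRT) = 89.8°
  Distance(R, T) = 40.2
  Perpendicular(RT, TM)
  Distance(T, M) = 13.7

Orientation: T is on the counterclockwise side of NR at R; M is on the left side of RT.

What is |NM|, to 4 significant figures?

53.63

N is at the origin; NR runs at 27.1° with length 49.4, so R = 49.4·(cos 27.1°, sin 27.1°) = (43.98, 22.50). ∠NRT = 89.8°, so RT runs at 27.1° + (180° − 89.8°) = 117.3° from the x-axis; with |RT| = 40.2, T = R + 40.2·(cos 117.3°, sin 117.3°) = (25.54, 58.23). The perpendicularity gives TM at right angles to RT; with |TM| = 13.7 on the left of RT, M = T + 13.7·(-0.8886, -0.4586) = (13.36, 51.94). Then |NM| = |M − N| = 53.63.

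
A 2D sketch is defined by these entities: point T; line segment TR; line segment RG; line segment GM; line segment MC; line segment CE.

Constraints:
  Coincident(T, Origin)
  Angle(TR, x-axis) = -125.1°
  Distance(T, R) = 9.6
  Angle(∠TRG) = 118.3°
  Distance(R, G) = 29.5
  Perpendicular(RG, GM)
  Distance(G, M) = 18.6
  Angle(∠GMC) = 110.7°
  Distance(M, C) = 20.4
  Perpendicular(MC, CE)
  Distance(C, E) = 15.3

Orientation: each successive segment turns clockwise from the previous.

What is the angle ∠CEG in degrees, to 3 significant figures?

94.4°

T is at the origin; TR runs at -125.1° with length 9.6, so R = (-5.52, -7.85). ∠TRG = 118.3° gives RG at 173° from the x-axis; with |RG| = 29.5, G = (-34.8, -4.36). RG is perpendicular to GM, so GM runs at 83.2°; with |GM| = 18.6, M = (-32.6, 14.1). ∠GMC = 110.7° gives MC at 13.9° from the x-axis; with |MC| = 20.4, C = (-12.8, 19.0). MC is perpendicular to CE, so CE runs at -76.1°; with |CE| = 15.3, E = (-9.13, 4.16). Then cos ∠CEG = EC·EG / (|EC||EG|), giving 94.4°.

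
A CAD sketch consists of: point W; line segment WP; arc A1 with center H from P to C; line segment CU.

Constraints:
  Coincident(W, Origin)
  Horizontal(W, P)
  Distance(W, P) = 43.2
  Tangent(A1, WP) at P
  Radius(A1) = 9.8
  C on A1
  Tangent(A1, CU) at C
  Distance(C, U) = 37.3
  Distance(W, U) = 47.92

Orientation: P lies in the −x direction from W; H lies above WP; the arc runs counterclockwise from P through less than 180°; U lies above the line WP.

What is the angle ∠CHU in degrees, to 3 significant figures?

75.3°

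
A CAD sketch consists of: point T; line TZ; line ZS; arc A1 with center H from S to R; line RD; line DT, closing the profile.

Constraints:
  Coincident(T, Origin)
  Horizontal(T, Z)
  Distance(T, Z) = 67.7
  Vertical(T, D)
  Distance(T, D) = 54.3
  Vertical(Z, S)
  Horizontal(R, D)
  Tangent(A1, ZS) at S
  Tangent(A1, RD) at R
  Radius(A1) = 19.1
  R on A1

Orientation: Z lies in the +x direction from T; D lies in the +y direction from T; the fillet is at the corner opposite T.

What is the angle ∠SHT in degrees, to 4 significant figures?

144.1°

The virtual corner opposite T is at (67.70, 54.30). The tangent condition forces HS to be normal to ZS and A1 meets RD tangentially, so HR is at right angles to RD, with radius 19.1, so the center H sits 19.1 in from both sides at H = (48.60, 35.20). That places the tangent points at S = (67.70, 35.20) on ZS and R = (48.60, 54.30) on RD. Then cos ∠SHT = HS·HT / (|HS||HT|), giving 144.1°.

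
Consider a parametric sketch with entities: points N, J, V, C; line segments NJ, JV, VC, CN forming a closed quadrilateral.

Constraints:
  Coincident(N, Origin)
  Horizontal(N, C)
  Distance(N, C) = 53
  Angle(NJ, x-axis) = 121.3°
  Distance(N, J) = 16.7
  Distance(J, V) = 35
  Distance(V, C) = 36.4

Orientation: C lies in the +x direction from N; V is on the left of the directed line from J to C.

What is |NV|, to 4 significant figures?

34.32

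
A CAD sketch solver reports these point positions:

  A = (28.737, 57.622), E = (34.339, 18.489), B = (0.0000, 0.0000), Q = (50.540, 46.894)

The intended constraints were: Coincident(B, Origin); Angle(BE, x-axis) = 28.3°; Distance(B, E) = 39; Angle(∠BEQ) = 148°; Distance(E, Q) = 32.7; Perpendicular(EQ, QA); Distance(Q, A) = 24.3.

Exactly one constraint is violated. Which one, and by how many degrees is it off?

Perpendicular(EQ, QA) — off by 3.50°.

B = (0.00, 0.00) ✓; BE at 28.30° ✓; |BE| = 39.00 ✓; ∠BEQ = 148.0° ✓; |EQ| = 32.70 ✓; ∠(EQ, QA) = 93.50° ✗; |QA| = 24.30 ✓.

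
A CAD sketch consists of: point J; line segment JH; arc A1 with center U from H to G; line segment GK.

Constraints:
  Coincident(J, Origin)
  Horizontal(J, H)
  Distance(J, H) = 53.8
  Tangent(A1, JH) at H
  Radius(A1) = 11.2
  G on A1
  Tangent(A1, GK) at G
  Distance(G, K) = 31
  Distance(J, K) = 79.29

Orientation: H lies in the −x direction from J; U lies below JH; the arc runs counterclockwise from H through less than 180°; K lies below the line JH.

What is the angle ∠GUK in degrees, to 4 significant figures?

70.14°

Checks: |UG| = 11.20 ✓; ∠(UG, GK) = 90.00° ✓; |GK| = 31.00 ✓; |JK| = 79.29 ✓.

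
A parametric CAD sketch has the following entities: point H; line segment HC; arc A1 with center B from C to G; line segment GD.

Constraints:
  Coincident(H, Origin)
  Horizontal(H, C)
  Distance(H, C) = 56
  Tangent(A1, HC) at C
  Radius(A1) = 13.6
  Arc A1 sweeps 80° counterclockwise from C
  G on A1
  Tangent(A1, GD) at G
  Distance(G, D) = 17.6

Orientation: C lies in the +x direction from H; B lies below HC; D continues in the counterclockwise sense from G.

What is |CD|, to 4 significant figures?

32.97

H is at the origin; HC is horizontal with |HC| = 56.0 and C on the +x side, so C = (56.00, 0.000). A1 meets HC tangentially, so BC is at right angles to HC, so B = C + (0, -13.6) = (56.00, -13.60). On A1, C sits at bearing 90° from B; an 80° counterclockwise sweep puts G at bearing 170°, so G = B + 13.6·(cos 170°, sin 170°) = (42.61, -11.24). Tangency of A1 to GD means the radius BG is perpendicular to GD, so GD runs along (−sin 170°, cos 170°); with |GD| = 17.6, D = (39.55, -28.57). Then |CD| = |D − C| = 32.97.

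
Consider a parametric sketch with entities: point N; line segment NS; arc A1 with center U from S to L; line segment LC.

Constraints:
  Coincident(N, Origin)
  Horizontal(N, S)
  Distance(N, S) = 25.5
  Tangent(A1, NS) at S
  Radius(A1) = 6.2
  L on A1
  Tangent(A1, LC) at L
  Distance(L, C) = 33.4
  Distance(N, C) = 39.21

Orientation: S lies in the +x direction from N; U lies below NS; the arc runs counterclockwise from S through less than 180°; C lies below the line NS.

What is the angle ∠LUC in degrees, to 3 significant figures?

79.5°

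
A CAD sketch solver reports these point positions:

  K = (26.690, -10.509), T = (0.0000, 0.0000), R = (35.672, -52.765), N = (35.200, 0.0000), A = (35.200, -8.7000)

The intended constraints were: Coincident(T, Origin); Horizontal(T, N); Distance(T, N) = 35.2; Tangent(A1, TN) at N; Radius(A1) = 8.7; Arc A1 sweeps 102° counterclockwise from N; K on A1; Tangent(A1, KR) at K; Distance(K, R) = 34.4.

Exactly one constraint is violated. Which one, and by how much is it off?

Distance(K, R) = 34.4 — off by 8.80.

T = (0.00, 0.00) ✓; T.y = 0.00, N.y = 0.00 ✓; |TN| = 35.20 ✓; ∠(AN, NT) = 90.00° ✓; |AN| = 8.700 ✓; bearing(A→K) − bearing(A→N) = 102.0° ✓; |AK| = 8.700 ✓; ∠(AK, KR) = 90.00° ✓; |KR| = 43.20 ✗.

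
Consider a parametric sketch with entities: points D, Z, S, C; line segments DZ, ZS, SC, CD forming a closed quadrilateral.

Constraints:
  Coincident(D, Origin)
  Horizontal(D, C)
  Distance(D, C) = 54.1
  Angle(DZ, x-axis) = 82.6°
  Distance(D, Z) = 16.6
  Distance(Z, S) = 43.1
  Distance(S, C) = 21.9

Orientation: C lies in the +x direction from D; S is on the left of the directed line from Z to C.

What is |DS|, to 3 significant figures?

49.3

Checks: |ZS| = 43.10 ✓; |SC| = 21.90 ✓.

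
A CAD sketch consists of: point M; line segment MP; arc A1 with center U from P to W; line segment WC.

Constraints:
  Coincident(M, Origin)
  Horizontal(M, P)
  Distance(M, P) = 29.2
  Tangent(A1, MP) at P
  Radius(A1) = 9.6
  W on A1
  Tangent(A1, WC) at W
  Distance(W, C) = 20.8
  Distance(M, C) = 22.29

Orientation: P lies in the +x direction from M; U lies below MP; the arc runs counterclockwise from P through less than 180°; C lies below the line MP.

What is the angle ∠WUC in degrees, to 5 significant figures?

65.225°

M is at the origin; M and P share the same y with |MP| = 29.2 and P on the +x side, so P = (29.200, 0.0000). Since A1 is tangent to MP there, UP ⟂ MP, so U = P + (0, -9.6) = (29.200, -9.6000). Since UW ⟂ WC (tangency), |UC| = √(9.6² + 20.8²) = 22.909 regardless of where W sits on A1. So C lies on both circle(M, 22.29) and circle(U, 22.909); the below-MP intersection is C = (8.9942, -20.395). W is the foot of the tangent from C: W = (21.544, -3.8076).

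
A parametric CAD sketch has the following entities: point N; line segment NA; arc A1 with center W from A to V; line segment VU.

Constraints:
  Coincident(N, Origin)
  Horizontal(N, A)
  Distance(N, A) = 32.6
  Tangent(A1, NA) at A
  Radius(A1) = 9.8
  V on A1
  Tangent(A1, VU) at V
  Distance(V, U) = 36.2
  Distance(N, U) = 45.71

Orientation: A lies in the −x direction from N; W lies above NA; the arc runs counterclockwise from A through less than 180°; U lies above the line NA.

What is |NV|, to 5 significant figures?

24.282

Checks: |WV| = 9.800 ✓; ∠(WV, VU) = 90.00° ✓; |VU| = 36.20 ✓; |NU| = 45.71 ✓.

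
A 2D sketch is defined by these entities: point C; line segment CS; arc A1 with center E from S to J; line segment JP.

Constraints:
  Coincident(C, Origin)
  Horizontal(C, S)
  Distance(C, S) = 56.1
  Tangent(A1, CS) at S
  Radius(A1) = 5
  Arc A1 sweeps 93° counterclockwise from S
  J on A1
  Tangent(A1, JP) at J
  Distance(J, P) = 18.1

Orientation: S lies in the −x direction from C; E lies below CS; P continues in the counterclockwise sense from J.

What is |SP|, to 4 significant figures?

23.68

C is at the origin; CS is horizontal with |CS| = 56.1 and S on the −x side, so S = (-56.10, 0.000). Since A1 is tangent to CS there, ES ⟂ CS, so E = S + (0, -5) = (-56.10, -5.000). On A1, S sits at bearing 90° from E; a 93° counterclockwise sweep puts J at bearing 183°, so J = E + 5.0·(cos 183°, sin 183°) = (-61.09, -5.262). Since A1 is tangent to JP there, EJ ⟂ JP, so JP runs along (−sin 183°, cos 183°); with |JP| = 18.1, P = (-60.15, -23.34). Then |SP| = |P − S| = 23.68.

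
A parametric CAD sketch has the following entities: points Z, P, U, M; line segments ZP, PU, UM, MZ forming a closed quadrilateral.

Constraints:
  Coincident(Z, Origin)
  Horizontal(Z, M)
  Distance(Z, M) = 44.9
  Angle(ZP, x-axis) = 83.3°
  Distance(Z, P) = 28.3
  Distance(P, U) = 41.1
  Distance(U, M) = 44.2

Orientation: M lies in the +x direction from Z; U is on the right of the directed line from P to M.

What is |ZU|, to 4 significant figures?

13.26

Z is at the origin; ZM is horizontal with |ZM| = 44.9 and M in +x, so M = (44.9, 0). ZP runs at 83.3° with |ZP| = 28.3, so P = (3.302, 28.11). U is determined by |PU| = 41.1 and |UM| = 44.2 together: it lies at the intersection of circle(P, 41.1) and circle(M, 44.2). With |PM| = 50.20, the foot of the radical line on PM is 22.47 from P and the perpendicular offset is √(41.1² − 22.47²) = 34.41. Taking the right-of-PM solution: U = (2.651, -12.99).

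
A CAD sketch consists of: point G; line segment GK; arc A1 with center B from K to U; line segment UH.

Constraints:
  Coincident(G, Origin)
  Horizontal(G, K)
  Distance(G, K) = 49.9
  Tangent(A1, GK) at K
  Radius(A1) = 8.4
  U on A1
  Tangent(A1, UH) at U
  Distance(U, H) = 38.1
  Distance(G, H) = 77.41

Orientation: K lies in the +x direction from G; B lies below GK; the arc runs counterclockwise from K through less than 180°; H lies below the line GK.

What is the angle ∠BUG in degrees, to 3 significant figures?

132°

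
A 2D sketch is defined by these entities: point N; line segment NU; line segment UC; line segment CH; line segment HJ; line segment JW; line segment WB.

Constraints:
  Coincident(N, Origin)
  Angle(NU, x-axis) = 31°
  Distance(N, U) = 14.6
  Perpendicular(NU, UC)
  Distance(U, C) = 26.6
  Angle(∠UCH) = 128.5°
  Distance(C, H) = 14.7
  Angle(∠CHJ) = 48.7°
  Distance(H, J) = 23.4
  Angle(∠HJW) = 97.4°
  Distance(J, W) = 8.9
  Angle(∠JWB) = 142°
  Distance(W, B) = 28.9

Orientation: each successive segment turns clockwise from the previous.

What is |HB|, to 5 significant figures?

35.107

N is at the origin; NU runs at 31.0° with length 14.6, so U = (12.515, 7.5196). NU is perpendicular to UC, so UC runs at -59.000°; with |UC| = 26.6, C = (26.215, -15.281). ∠UCH = 128.5° gives CH at -110.50° from the x-axis; with |CH| = 14.7, H = (21.067, -29.050). ∠CHJ = 48.7° gives HJ at 118.20° from the x-axis; with |HJ| = 23.4, J = (10.009, -8.4277). ∠HJW = 97.4° gives JW at 35.600° from the x-axis; with |JW| = 8.9, W = (17.246, -3.2468). ∠JWB = 142.0° gives WB at -2.4000° from the x-axis; with |WB| = 28.9, B = (46.120, -4.4570). Then |HB| = |B − H| = 35.107.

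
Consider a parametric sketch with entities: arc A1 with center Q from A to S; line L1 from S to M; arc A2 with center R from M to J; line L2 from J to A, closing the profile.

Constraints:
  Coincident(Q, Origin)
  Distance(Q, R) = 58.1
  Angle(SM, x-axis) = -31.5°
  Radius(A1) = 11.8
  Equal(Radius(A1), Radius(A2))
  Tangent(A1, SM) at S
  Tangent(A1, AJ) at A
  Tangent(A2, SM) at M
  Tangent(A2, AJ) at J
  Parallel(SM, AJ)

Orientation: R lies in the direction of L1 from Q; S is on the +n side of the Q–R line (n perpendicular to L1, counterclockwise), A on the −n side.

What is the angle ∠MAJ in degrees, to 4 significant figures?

22.11°

The slot axis is L1's direction at -31.5°, so u = (cos -31.5°, sin -31.5°) = (0.8526, -0.5225) and n = (−sin -31.5°, cos -31.5°) = (0.5225, 0.8526). Q is at the origin and R lies 58.1 along u from Q, so R = 58.1·u = (49.54, -30.36). Tangency of A1 to both parallel lines with radius 11.8 puts S and A at Q ± 11.8·n: S = (6.165, 10.06), A = (-6.165, -10.06). Equal radii place M and J the same way about R: M = R + 11.8·n = (55.70, -20.30), J = R − 11.8·n = (43.37, -40.42). Then cos ∠MAJ = AM·AJ / (|AM||AJ|), giving 22.11°.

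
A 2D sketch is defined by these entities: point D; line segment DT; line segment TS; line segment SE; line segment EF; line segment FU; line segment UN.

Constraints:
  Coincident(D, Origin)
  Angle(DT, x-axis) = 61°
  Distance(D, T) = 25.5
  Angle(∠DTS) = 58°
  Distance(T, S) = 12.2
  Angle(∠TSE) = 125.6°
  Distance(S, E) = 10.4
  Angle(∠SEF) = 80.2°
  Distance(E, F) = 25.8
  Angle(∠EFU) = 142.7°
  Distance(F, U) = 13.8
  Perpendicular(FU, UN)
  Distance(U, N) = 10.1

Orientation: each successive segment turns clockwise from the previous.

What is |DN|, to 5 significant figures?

33.356

D is at the origin; DT runs at 61.0° with length 25.5, so T = (12.363, 22.303). ∠DTS = 58.0° gives TS at -61.000° from the x-axis; with |TS| = 12.2, S = (18.277, 11.632). ∠TSE = 125.6° gives SE at -115.40° from the x-axis; with |SE| = 10.4, E = (13.816, 2.2378). ∠SEF = 80.2° gives EF at 144.80° from the x-axis; with |EF| = 25.8, F = (-7.2659, 17.110). ∠EFU = 142.7° gives FU at 107.50° from the x-axis; with |FU| = 13.8, U = (-11.416, 30.271). FU ⟂ UN, so UN runs at 17.500°; with |UN| = 10.1, N = (-1.7831, 33.308). Then |DN| = |N − D| = 33.356.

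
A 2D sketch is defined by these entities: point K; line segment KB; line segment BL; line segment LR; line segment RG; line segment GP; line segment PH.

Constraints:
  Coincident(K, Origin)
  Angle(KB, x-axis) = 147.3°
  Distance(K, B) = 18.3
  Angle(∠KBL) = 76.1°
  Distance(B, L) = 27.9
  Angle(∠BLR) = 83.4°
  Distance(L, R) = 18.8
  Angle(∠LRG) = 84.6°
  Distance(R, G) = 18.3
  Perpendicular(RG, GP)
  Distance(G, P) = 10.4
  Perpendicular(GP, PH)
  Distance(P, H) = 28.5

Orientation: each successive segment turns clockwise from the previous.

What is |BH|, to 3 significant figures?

39.3

K is at the origin; KB runs at 147.3° with length 18.3, so B = (-15.4, 9.89). ∠KBL = 76.1° gives BL at 43.4° from the x-axis; with |BL| = 27.9, L = (4.87, 29.1). ∠BLR = 83.4° gives LR at -53.2° from the x-axis; with |LR| = 18.8, R = (16.1, 14.0). ∠LRG = 84.6° gives RG at -149° from the x-axis; with |RG| = 18.3, G = (0.513, 4.47). RG is perpendicular to GP, so GP runs at 121°; with |GP| = 10.4, P = (-4.91, 13.3). GP is perpendicular to PH, so PH runs at 31.4°; with |PH| = 28.5, H = (19.4, 28.2). Then |BH| = |H − B| = 39.3.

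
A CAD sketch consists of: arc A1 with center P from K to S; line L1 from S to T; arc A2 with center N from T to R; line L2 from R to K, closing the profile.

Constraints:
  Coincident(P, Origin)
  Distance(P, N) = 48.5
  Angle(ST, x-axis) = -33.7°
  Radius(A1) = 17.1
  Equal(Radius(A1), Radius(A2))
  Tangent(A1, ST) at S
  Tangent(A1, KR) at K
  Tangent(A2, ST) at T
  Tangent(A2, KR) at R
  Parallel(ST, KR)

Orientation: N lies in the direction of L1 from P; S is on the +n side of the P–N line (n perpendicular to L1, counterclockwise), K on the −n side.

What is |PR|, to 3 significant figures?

51.4

The slot axis is L1's direction at -33.7°, so u = (cos -33.7°, sin -33.7°) = (0.832, -0.555) and n = (−sin -33.7°, cos -33.7°) = (0.555, 0.832). P is at the origin and N lies 48.5 along u from P, so N = 48.5·u = (40.3, -26.9). Tangency of A1 to both parallel lines with radius 17.1 puts S and K at P ± 17.1·n: S = (9.49, 14.2), K = (-9.49, -14.2). Equal radii place T and R the same way about N: T = N + 17.1·n = (49.8, -12.7), R = N − 17.1·n = (30.9, -41.1). Then |PR| = |R − P| = 51.4.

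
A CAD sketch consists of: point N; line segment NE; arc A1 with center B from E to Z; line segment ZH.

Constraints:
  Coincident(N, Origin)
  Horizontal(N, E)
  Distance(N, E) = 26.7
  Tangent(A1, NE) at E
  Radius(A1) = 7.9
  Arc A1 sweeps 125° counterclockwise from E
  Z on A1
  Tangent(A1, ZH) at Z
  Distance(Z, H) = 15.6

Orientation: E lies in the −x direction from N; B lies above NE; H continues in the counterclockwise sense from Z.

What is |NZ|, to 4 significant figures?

23.74

Tangency of A1 to NE means the radius BE is perpendicular to NE, so B = E + (0, 7.9) = (-26.70, 7.900). On A1, E sits at bearing -90° from B; a 125° counterclockwise sweep puts Z at bearing 35°, so Z = B + 7.9·(cos 35°, sin 35°) = (-20.23, 12.43). Then |NZ| = |Z − N| = 23.74.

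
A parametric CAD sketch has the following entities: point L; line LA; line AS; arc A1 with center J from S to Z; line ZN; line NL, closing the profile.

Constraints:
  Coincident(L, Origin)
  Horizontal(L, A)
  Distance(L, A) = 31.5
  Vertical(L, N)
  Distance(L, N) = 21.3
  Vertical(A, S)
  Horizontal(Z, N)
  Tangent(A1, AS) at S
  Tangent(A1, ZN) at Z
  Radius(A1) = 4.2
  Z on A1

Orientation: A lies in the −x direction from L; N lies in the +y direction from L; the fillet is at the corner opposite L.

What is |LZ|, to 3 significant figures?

34.6

L is at the origin; LA is horizontal with |LA| = 31.5 and A on the −x side, so A = (-31.5, 0.00). LN is vertical with |LN| = 21.3 and N on the +y side, so N = (0.00, 21.3). The virtual corner opposite L is at (-31.5, 21.3). Tangency of A1 to AS means the radius JS is perpendicular to AS and A1 meets ZN tangentially, so JZ is at right angles to ZN, with radius 4.2, so the center J sits 4.2 in from both sides at J = (-27.3, 17.1). That places the tangent points at S = (-31.5, 17.1) on AS and Z = (-27.3, 21.3) on ZN. Then |LZ| = |Z − L| = 34.6.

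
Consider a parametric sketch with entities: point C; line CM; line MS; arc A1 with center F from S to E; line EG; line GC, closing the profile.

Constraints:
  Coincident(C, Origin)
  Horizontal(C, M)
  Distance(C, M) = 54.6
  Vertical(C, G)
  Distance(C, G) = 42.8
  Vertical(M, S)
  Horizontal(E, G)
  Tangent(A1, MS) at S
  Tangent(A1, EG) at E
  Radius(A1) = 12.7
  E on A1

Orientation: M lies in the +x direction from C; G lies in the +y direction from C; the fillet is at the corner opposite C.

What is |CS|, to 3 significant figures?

62.3

The virtual corner opposite C is at (54.6, 42.8). Since A1 is tangent to MS there, FS ⟂ MS and A1 meets EG tangentially, so FE is at right angles to EG, with radius 12.7, so the center F sits 12.7 in from both sides at F = (41.9, 30.1). That places the tangent points at S = (54.6, 30.1) on MS and E = (41.9, 42.8) on EG. Then |CS| = |S − C| = 62.3.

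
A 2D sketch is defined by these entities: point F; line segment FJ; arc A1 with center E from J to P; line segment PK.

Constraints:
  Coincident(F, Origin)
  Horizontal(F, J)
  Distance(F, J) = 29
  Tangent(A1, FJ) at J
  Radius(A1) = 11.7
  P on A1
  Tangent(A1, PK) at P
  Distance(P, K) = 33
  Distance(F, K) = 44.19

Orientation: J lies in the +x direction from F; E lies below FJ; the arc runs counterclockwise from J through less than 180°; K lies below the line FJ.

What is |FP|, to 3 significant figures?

20.0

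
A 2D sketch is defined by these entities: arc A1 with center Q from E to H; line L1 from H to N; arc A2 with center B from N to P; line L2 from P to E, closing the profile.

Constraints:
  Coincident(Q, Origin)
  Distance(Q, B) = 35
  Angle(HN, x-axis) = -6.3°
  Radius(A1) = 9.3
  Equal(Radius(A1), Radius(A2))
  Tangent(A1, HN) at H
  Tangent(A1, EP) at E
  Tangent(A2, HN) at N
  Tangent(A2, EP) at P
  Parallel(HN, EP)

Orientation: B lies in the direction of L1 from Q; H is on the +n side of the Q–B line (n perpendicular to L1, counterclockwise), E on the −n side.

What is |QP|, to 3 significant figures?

36.2

Tangency of A1 to both parallel lines with radius 9.3 puts H and E at Q ± 9.3·n: H = (1.02, 9.24), E = (-1.02, -9.24). Equal radii place N and P the same way about B: N = B + 9.3·n = (35.8, 5.40), P = B − 9.3·n = (33.8, -13.1). Then |QP| = |P − Q| = 36.2.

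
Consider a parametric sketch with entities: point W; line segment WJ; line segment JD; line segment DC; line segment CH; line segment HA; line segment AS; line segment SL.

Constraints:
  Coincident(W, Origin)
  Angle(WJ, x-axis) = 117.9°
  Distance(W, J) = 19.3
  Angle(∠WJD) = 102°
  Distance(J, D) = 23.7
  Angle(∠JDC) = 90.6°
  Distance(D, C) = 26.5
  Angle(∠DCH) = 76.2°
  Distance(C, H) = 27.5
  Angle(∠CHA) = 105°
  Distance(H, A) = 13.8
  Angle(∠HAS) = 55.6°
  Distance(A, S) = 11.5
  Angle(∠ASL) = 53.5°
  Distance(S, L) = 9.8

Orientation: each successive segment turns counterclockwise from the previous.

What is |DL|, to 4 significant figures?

30.93

W is at the origin; WJ runs at 117.9° with length 19.3, so J = (-9.031, 17.06). ∠WJD = 102.0° gives JD at -164.1° from the x-axis; with |JD| = 23.7, D = (-31.82, 10.56). ∠JDC = 90.6° gives DC at -74.70° from the x-axis; with |DC| = 26.5, C = (-24.83, -15.00). ∠DCH = 76.2° gives CH at 29.10° from the x-axis; with |CH| = 27.5, H = (-0.8029, -1.623). ∠CHA = 105.0° gives HA at 104.1° from the x-axis; with |HA| = 13.8, A = (-4.165, 11.76). ∠HAS = 55.6° gives AS at -131.5° from the x-axis; with |AS| = 11.5, S = (-11.78, 3.149). ∠ASL = 53.5° gives SL at -5.000° from the x-axis; with |SL| = 9.8, L = (-2.022, 2.294). Then |DL| = |L − D| = 30.93.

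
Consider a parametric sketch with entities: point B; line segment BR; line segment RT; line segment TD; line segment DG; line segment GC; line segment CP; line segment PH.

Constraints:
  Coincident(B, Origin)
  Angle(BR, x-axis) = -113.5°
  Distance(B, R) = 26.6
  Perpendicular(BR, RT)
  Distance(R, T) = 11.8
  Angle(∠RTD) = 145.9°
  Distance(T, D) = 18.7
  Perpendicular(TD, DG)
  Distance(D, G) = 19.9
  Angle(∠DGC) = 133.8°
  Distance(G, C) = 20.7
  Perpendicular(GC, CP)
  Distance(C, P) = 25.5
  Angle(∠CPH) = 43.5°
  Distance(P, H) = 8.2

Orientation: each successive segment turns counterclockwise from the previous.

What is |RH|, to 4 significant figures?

10.42

GC ⟂ CP, so CP runs at -123.2°; with |CP| = 25.5, P = (-16.35, -16.10). ∠CPH = 43.5° gives PH at 13.30° from the x-axis; with |PH| = 8.2, H = (-8.369, -14.22). Then |RH| = |H − R| = 10.42.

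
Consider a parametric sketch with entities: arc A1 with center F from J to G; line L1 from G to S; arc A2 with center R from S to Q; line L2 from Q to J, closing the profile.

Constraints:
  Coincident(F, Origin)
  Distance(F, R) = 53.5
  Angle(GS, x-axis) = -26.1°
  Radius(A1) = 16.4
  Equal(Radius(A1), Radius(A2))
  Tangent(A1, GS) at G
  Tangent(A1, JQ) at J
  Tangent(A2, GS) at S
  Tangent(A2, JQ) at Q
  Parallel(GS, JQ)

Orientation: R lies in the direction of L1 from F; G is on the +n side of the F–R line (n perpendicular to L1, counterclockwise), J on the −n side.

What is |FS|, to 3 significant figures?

56.0

The slot axis is L1's direction at -26.1°, so u = (cos -26.1°, sin -26.1°) = (0.898, -0.440) and n = (−sin -26.1°, cos -26.1°) = (0.440, 0.898). F is at the origin and R lies 53.5 along u from F, so R = 53.5·u = (48.0, -23.5). Tangency of A1 to both parallel lines with radius 16.4 puts G and J at F ± 16.4·n: G = (7.22, 14.7), J = (-7.22, -14.7). Equal radii place S and Q the same way about R: S = R + 16.4·n = (55.3, -8.81), Q = R − 16.4·n = (40.8, -38.3). Then |FS| = |S − F| = 56.0.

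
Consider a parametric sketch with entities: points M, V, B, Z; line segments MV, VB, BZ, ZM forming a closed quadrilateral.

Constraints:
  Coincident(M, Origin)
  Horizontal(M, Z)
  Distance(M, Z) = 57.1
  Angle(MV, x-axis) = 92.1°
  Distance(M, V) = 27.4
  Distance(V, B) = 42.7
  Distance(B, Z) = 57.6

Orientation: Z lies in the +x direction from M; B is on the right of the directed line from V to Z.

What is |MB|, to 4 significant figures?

15.32

M is at the origin; M and Z share the same y with |MZ| = 57.1 and Z in +x, so Z = (57.1, 0). MV runs at 92.1° with |MV| = 27.4, so V = (-1.004, 27.38). B is determined by |VB| = 42.7 and |BZ| = 57.6 together: it lies at the intersection of circle(V, 42.7) and circle(Z, 57.6). With |VZ| = 64.23, the foot of the radical line on VZ is 20.48 from V and the perpendicular offset is √(42.7² − 20.48²) = 37.47. Taking the right-of-VZ solution: B = (1.553, -15.24).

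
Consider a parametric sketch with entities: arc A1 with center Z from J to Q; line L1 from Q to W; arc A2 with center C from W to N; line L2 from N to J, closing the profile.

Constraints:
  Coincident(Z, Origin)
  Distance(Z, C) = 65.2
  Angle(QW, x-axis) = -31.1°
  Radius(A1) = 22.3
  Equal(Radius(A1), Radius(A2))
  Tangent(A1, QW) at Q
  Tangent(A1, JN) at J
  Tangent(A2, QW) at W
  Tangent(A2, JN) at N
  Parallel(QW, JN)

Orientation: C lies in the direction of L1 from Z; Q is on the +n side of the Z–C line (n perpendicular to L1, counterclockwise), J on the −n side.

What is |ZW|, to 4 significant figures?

68.91

The slot axis is L1's direction at -31.1°, so u = (cos -31.1°, sin -31.1°) = (0.8563, -0.5165) and n = (−sin -31.1°, cos -31.1°) = (0.5165, 0.8563). Z is at the origin and C lies 65.2 along u from Z, so C = 65.2·u = (55.83, -33.68). Tangency of A1 to both parallel lines with radius 22.3 puts Q and J at Z ± 22.3·n: Q = (11.52, 19.09), J = (-11.52, -19.09). Equal radii place W and N the same way about C: W = C + 22.3·n = (67.35, -14.58), N = C − 22.3·n = (44.31, -52.77). Then |ZW| = |W − Z| = 68.91.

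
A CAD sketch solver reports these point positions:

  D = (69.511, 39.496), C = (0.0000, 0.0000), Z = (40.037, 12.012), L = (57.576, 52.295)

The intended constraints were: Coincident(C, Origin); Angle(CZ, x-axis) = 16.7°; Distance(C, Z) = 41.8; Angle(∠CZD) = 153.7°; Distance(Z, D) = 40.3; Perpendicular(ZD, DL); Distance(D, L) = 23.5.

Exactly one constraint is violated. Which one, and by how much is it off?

Distance(D, L) = 23.5 — off by 6.00.

C = (0.00, 0.00) ✓; CZ at 16.70° ✓; |CZ| = 41.80 ✓; ∠CZD = 153.7° ✓; |ZD| = 40.30 ✓; ∠(ZD, DL) = 90.00° ✓; |DL| = 17.50 ✗.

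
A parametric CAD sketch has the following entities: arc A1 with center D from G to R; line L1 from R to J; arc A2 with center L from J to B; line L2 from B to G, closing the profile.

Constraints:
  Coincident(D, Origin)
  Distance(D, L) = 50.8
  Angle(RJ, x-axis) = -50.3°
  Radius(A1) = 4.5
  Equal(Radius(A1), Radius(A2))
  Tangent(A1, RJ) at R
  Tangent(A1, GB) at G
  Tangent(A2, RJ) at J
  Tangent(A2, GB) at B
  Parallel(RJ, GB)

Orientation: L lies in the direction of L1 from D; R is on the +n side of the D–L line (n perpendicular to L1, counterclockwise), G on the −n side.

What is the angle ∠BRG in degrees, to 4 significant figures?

79.95°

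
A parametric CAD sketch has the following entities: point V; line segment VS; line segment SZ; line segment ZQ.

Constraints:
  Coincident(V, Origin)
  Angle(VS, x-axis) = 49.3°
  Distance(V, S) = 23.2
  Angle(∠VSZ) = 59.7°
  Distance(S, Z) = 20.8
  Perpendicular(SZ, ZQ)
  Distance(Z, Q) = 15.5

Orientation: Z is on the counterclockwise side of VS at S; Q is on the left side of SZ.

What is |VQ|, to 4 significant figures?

10.16

V is at the origin; VS runs at 49.3° with length 23.2, so S = 23.2·(cos 49.3°, sin 49.3°) = (15.13, 17.59). ∠VSZ = 59.7°, so SZ runs at 49.3° + (180° − 59.7°) = 169.6° from the x-axis; with |SZ| = 20.8, Z = S + 20.8·(cos 169.6°, sin 169.6°) = (-5.330, 21.34). SZ ⟂ ZQ; with |ZQ| = 15.5 on the left of SZ, Q = Z + 15.5·(-0.1805, -0.9836) = (-8.128, 6.098). Then |VQ| = |Q − V| = 10.16.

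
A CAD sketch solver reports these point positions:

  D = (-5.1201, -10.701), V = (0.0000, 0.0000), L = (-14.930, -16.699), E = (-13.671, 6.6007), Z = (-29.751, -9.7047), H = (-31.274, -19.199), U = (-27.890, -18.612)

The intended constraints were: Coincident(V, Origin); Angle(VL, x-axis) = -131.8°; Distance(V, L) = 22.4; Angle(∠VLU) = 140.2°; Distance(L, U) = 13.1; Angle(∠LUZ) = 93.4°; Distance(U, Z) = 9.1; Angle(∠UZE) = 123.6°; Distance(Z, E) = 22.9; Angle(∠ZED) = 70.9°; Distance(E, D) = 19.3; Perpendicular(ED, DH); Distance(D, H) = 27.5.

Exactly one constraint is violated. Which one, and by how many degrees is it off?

Perpendicular(ED, DH) — off by 8.30°.

V = (0.00, 0.00) ✓; VL at -131.8° ✓; |VL| = 22.40 ✓; ∠VLU = 140.2° ✓; |LU| = 13.10 ✓; ∠LUZ = 93.40° ✓; |UZ| = 9.100 ✓; ∠UZE = 123.6° ✓; |ZE| = 22.90 ✓; ∠ZED = 70.90° ✓; |ED| = 19.30 ✓; ∠(ED, DH) = 98.30° ✗; |DH| = 27.50 ✓.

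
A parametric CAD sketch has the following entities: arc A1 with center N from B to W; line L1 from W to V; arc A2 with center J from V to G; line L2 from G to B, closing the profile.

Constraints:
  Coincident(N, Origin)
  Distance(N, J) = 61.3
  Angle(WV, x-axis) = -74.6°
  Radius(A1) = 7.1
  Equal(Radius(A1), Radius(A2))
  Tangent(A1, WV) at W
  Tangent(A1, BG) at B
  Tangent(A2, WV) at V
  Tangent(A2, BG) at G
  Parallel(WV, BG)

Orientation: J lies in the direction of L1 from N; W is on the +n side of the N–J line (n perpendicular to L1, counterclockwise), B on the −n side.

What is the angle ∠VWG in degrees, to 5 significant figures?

13.042°

Tangency of A1 to both parallel lines with radius 7.1 puts W and B at N ± 7.1·n: W = (6.8451, 1.8854), B = (-6.8451, -1.8854). Equal radii place V and G the same way about J: V = J + 7.1·n = (23.124, -57.214), G = J − 7.1·n = (9.4335, -60.984). Then cos ∠VWG = WV·WG / (|WV||WG|), giving 13.042°.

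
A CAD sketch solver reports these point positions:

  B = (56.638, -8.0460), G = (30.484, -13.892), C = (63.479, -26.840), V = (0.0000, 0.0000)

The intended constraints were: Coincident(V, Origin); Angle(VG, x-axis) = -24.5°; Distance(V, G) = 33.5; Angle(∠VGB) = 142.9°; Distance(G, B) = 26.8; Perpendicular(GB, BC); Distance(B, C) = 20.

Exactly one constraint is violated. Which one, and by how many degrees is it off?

Perpendicular(GB, BC) — off by 7.40°.

V = (0.00, 0.00) ✓; VG at -24.50° ✓; |VG| = 33.50 ✓; ∠VGB = 142.9° ✓; |GB| = 26.80 ✓; ∠(GB, BC) = 82.60° ✗; |BC| = 20.00 ✓.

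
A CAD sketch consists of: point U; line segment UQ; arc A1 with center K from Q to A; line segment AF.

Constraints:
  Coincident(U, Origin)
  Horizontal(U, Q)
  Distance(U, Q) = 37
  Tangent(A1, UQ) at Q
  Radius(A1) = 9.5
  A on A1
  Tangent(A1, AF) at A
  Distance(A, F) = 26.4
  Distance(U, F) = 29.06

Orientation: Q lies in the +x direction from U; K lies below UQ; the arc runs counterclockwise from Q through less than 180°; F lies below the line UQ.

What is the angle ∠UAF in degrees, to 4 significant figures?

62.31°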